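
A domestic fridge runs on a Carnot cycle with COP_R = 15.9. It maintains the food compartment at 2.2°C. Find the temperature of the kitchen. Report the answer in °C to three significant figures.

COP_R = T_C/(T_H − T_C) gives T_H − T_C = T_C/COP.
With T_C = 275.35 K, T_H = 275.35 × (1 + 1/15.9) = 292.67 K.
Converting, 292.67 K = 19.52°C.

19.5 °C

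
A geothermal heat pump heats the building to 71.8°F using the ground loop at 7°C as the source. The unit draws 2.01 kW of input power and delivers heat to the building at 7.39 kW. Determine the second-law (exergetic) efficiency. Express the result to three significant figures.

0.188

COP_actual = Q̇_H/Ẇ = 7.390/2.010 = 3.677.
In absolute terms T_C = 280.15 K and T_H = 295.26 K, so ΔT = 15.11 K.
COP_Carnot = T_H/ΔT = 295.26/15.11 = 19.54.
η_II = COP_actual/COP_Carnot = 3.677/19.54 = 0.1882.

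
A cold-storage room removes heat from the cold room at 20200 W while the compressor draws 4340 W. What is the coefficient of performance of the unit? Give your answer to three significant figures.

The first law gives Q̇_H = Q̇_C + Ẇ, so the three rates are Q̇_C = 20200, Q̇_H = 24540, Ẇ = 4340 W.
COP_R = Q̇_C/Ẇ = 20200/4340 = 4.654.

4.65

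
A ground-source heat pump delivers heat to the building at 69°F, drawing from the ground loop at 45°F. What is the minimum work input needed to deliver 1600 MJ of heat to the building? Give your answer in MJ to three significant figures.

In absolute terms T_C = 280.37 K and T_H = 293.71 K, so ΔT = 13.33 K.
The reversible limit is COP_HP = T_H/ΔT = 22.03, so W_min = Q_H/COP = Q_H·ΔT/T_H.
W_min = 1600 × 13.33/293.71 = 72.64 MJ.

72.6 MJ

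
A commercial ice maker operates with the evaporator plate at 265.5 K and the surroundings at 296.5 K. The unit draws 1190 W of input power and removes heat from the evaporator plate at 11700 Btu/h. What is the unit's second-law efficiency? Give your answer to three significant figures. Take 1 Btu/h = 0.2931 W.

Converting, Q̇_C = 11700 Btu/h = 3429 W, so COP_actual = Q̇_C/Ẇ = 3429/1190 = 2.882.
The reservoir spacing is ΔT = 296.5 − 265.5 = 31.00 K.
COP_Carnot = T_C/ΔT = 265.50/31.00 = 8.565.
η_II = COP_actual/COP_Carnot = 2.882/8.565 = 0.3365.

0.336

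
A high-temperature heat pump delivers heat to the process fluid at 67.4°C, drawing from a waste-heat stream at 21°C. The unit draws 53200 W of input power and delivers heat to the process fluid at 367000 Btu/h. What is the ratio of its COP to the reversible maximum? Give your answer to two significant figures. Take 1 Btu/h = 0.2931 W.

Converting, Q̇_H = 367000 Btu/h = 107600 W, so COP_actual = Q̇_H/Ẇ = 107600/53200 = 2.022.
In absolute terms T_C = 294.15 K and T_H = 340.55 K, so ΔT = 46.40 K.
COP_Carnot = T_H/ΔT = 340.55/46.40 = 7.339.
η_II = COP_actual/COP_Carnot = 2.022/7.339 = 0.2755.

0.28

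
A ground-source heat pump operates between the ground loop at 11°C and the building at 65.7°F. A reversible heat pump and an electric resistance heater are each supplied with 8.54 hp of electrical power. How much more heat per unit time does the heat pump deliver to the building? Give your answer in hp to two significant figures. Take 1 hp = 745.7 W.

In absolute terms T_C = 284.15 K and T_H = 291.87 K, so ΔT = 7.722 K.
COP_Carnot = T_H/ΔT = 291.87/7.722 = 37.80.
The heat pump delivers Q̇_H = COP × Ẇ = 322.8 hp; the resistance heater delivers Ẇ = 8.540 hp.
Extra = (COP − 1)·Ẇ = 314.2 hp.

310 hp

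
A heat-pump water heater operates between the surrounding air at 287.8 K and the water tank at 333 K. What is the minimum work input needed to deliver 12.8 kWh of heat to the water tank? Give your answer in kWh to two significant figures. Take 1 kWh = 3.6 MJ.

1.7 kWh

The reservoir spacing is ΔT = 333 − 287.8 = 45.20 K.
The reversible limit is COP_HP = T_H/ΔT = 7.367, so W_min = Q_H/COP = Q_H·ΔT/T_H.
W_min = 12.80 × 45.20/333.00 = 1.737 kWh.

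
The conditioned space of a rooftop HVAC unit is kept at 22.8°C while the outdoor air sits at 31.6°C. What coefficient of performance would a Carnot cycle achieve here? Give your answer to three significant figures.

In absolute terms T_C = 295.95 K and T_H = 304.75 K, so ΔT = 8.800 K.
For a reversible cycle, COP_Carnot = T_C/ΔT = 295.95/8.800 = 33.63.

33.6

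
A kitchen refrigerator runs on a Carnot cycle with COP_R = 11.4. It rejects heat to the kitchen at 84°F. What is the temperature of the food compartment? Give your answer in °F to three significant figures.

40.2 °F

For a Carnot refrigerator COP_R = T_C/(T_H − T_C), so T_C = COP·T_H/(1 + COP).
With T_H = 302.04 K, T_C = 11.4 × 302.04/12.40 = 277.68 K.
Converting, 277.68 K = 40.16°F.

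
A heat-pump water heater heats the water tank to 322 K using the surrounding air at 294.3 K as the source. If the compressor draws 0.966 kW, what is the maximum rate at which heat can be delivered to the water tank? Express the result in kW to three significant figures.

The reservoir spacing is ΔT = 322 − 294.3 = 27.70 K.
COP_Carnot = T_H/ΔT = 322.00/27.70 = 11.62.
Q̇_max = COP_Carnot × Ẇ = 11.62 × 0.9660 kW = 11.23 kW.

11.2 kW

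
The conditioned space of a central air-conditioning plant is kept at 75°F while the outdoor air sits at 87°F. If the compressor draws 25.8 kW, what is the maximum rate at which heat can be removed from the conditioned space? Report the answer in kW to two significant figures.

1100 kW

In absolute terms T_C = 297.04 K and T_H = 303.71 K, so ΔT = 6.667 K.
COP_Carnot = T_C/ΔT = 297.04/6.667 = 44.56.
Q̇_max = COP_Carnot × Ẇ = 44.56 × 25.80 kW = 1150 kW.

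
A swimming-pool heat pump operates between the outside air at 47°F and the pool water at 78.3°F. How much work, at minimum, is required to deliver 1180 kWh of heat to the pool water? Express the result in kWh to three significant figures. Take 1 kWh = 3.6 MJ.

68.7 kWh

In absolute terms T_C = 281.48 K and T_H = 298.87 K, so ΔT = 17.39 K.
The reversible limit is COP_HP = T_H/ΔT = 17.19, so W_min = Q_H/COP = Q_H·ΔT/T_H.
W_min = 1180 × 17.39/298.87 = 68.65 kWh.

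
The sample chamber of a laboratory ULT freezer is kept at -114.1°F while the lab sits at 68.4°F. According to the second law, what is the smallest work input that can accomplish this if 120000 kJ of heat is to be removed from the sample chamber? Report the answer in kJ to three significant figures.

In absolute terms T_C = 191.98 K and T_H = 293.37 K, so ΔT = 101.4 K.
The reversible limit is COP_R = T_C/ΔT = 1.894, so W_min = Q_C/COP = Q_C·ΔT/T_C.
W_min = 120000 × 101.4/191.98 = 63370 kJ.

63400 kJ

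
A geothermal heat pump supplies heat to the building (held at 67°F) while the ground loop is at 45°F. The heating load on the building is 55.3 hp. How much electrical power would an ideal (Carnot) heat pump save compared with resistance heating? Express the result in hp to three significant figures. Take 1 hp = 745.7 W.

53.0 hp

In absolute terms T_C = 280.37 K and T_H = 292.59 K, so ΔT = 12.22 K.
COP_Carnot = T_H/ΔT = 292.59/12.22 = 23.94.
Resistance heating needs Ẇ_res = Q̇_H = 55.30 hp; the reversible heat pump needs only Ẇ_hp = Q̇_H/COP = 2.310 hp.
Saving = 55.30 − 2.310 = 52.99 hp.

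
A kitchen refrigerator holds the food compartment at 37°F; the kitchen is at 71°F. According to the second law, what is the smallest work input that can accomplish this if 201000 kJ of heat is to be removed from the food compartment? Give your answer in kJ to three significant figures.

In absolute terms T_C = 275.93 K and T_H = 294.82 K, so ΔT = 18.89 K.
The reversible limit is COP_R = T_C/ΔT = 14.61, so W_min = Q_C/COP = Q_C·ΔT/T_C.
W_min = 201000 × 18.89/275.93 = 13760 kJ.

13800 kJ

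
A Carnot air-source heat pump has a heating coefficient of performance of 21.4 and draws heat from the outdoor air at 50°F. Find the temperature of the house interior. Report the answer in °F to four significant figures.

COP_HP = T_H/(T_H − T_C) rearranges to T_H = COP·T_C/(COP − 1).
With T_C = 283.15 K, T_H = 21.4 × 283.15/20.40 = 297.03 K.
Converting, 297.03 K = 74.98°F.

74.98 °F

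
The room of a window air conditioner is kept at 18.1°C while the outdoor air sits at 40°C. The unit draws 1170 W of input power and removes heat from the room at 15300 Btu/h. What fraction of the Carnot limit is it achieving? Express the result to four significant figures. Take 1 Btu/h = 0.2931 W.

0.2882

Converting, Q̇_C = 15300 Btu/h = 4484 W, so COP_actual = Q̇_C/Ẇ = 4484/1170 = 3.833.
In absolute terms T_C = 291.25 K and T_H = 313.15 K, so ΔT = 21.90 K.
COP_Carnot = T_C/ΔT = 291.25/21.90 = 13.30.
η_II = COP_actual/COP_Carnot = 3.833/13.30 = 0.2882.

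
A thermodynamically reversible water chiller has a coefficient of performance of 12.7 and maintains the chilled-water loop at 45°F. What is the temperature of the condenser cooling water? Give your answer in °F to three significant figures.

COP_R = T_C/(T_H − T_C) gives T_H − T_C = T_C/COP.
With T_C = 280.37 K, T_H = 280.37 × (1 + 1/12.7) = 302.45 K.
Converting, 302.45 K = 84.74°F.

84.7 °F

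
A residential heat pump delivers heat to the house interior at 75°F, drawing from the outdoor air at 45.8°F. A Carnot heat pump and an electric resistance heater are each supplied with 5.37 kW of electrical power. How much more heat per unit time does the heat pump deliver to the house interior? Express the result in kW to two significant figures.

93 kW

In absolute terms T_C = 280.82 K and T_H = 297.04 K, so ΔT = 16.22 K.
COP_Carnot = T_H/ΔT = 297.04/16.22 = 18.31.
The heat pump delivers Q̇_H = COP × Ẇ = 98.33 kW; the resistance heater delivers Ẇ = 5.370 kW.
Extra = (COP − 1)·Ẇ = 92.96 kW.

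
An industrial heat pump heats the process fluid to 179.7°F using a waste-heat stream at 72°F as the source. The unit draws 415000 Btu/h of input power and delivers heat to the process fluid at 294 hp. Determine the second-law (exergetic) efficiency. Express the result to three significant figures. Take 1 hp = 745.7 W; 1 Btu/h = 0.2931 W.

0.304

Converting, Q̇_H = 294.0 hp = 748000 Btu/h, so COP_actual = Q̇_H/Ẇ = 748000/415000 = 1.802.
In absolute terms T_C = 295.37 K and T_H = 355.21 K, so ΔT = 59.83 K.
COP_Carnot = T_H/ΔT = 355.21/59.83 = 5.937.
η_II = COP_actual/COP_Carnot = 1.802/5.937 = 0.3036.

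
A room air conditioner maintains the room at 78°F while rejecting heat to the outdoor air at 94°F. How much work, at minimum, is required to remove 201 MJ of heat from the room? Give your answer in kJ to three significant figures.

5980 kJ

In absolute terms T_C = 298.71 K and T_H = 307.59 K, so ΔT = 8.889 K.
The reversible limit is COP_R = T_C/ΔT = 33.60, so W_min = Q_C/COP = Q_C·ΔT/T_C.
W_min = 201.0 × 8.889/298.71 = 5.981 MJ = 5981 kJ.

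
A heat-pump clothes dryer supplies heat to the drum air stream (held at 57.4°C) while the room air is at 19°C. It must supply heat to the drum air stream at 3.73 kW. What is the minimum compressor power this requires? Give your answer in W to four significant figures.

In absolute terms T_C = 292.15 K and T_H = 330.55 K, so ΔT = 38.40 K.
COP_Carnot = T_H/ΔT = 330.55/38.40 = 8.608.
Ẇ_min = Q̇/COP_Carnot = 3.730/8.608 = 0.4333 kW = 433.3 W.

433.3 W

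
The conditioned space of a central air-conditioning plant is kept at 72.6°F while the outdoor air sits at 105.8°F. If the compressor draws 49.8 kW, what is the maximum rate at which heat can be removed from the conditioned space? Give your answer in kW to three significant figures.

798 kW

In absolute terms T_C = 295.71 K and T_H = 314.15 K, so ΔT = 18.44 K.
COP_Carnot = T_C/ΔT = 295.71/18.44 = 16.03.
Q̇_max = COP_Carnot × Ẇ = 16.03 × 49.80 kW = 798.4 kW.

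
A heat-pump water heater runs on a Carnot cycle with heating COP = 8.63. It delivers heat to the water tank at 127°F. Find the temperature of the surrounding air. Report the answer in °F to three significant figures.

COP_HP = T_H/(T_H − T_C) gives T_H − T_C = T_H/COP.
With T_H = 325.93 K, T_C = 325.93 × (1 − 1/8.63) = 288.16 K.
Converting, 288.16 K = 59.02°F.

59.0 °F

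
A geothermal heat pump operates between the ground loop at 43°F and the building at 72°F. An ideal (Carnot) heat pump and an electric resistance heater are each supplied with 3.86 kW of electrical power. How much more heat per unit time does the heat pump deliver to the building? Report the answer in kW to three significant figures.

In absolute terms T_C = 279.26 K and T_H = 295.37 K, so ΔT = 16.11 K.
COP_Carnot = T_H/ΔT = 295.37/16.11 = 18.33.
The heat pump delivers Q̇_H = COP × Ẇ = 70.77 kW; the resistance heater delivers Ẇ = 3.860 kW.
Extra = (COP − 1)·Ẇ = 66.91 kW.

66.9 kW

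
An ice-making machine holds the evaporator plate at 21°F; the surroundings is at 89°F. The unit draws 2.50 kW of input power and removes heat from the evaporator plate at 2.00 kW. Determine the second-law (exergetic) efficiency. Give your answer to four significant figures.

0.1132

COP_actual = Q̇_C/Ẇ = 2.000/2.500 = 0.8000.
In absolute terms T_C = 267.04 K and T_H = 304.82 K, so ΔT = 37.78 K.
COP_Carnot = T_C/ΔT = 267.04/37.78 = 7.069.
η_II = COP_actual/COP_Carnot = 0.8000/7.069 = 0.1132.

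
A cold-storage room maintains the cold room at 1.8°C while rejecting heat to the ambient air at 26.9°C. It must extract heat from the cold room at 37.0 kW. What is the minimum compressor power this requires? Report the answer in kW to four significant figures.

In absolute terms T_C = 274.95 K and T_H = 300.05 K, so ΔT = 25.10 K.
COP_Carnot = T_C/ΔT = 274.95/25.10 = 10.95.
Ẇ_min = Q̇/COP_Carnot = 37.00/10.95 = 3.378 kW.

3.378 kW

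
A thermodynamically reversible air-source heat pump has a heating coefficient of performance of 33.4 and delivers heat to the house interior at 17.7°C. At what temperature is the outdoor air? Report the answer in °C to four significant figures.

COP_HP = T_H/(T_H − T_C) gives T_H − T_C = T_H/COP.
With T_H = 290.85 K, T_C = 290.85 × (1 − 1/33.4) = 282.14 K.
Converting, 282.14 K = 8.99°C.

8.992 °C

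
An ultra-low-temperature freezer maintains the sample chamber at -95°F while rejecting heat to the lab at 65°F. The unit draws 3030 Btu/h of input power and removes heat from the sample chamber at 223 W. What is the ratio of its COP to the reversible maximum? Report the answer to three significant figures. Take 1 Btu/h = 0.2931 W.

0.110

Converting, Q̇_C = 223.0 W = 760.8 Btu/h, so COP_actual = Q̇_C/Ẇ = 760.8/3030 = 0.2511.
In absolute terms T_C = 202.59 K and T_H = 291.48 K, so ΔT = 88.89 K.
COP_Carnot = T_C/ΔT = 202.59/88.89 = 2.279.
η_II = COP_actual/COP_Carnot = 0.2511/2.279 = 0.1102.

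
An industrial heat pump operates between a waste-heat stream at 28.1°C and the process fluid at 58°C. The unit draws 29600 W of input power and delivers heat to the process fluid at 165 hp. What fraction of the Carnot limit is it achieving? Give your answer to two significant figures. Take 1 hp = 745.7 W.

0.38

Converting, Q̇_H = 165.0 hp = 123000 W, so COP_actual = Q̇_H/Ẇ = 123000/29600 = 4.157.
In absolute terms T_C = 301.25 K and T_H = 331.15 K, so ΔT = 29.90 K.
COP_Carnot = T_H/ΔT = 331.15/29.90 = 11.08.
η_II = COP_actual/COP_Carnot = 4.157/11.08 = 0.3753.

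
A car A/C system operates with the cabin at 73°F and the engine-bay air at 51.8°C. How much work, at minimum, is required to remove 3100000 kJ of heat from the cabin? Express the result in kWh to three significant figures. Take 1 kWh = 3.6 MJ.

In absolute terms T_C = 295.93 K and T_H = 324.95 K, so ΔT = 29.02 K.
The reversible limit is COP_R = T_C/ΔT = 10.20, so W_min = Q_C/COP = Q_C·ΔT/T_C.
W_min = 3100000 × 29.02/295.93 = 304000 kJ = 84.45 kWh.

84.5 kWh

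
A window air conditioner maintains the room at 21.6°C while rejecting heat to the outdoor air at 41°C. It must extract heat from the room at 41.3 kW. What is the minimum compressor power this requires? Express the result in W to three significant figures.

In absolute terms T_C = 294.75 K and T_H = 314.15 K, so ΔT = 19.40 K.
COP_Carnot = T_C/ΔT = 294.75/19.40 = 15.19.
Ẇ_min = Q̇/COP_Carnot = 41.30/15.19 = 2.718 kW = 2718 W.

2720 W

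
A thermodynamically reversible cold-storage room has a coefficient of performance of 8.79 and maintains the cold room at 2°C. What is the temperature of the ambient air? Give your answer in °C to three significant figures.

33.3 °C

COP_R = T_C/(T_H − T_C) gives T_H − T_C = T_C/COP.
With T_C = 275.15 K, T_H = 275.15 × (1 + 1/8.79) = 306.45 K.
Converting, 306.45 K = 33.30°C.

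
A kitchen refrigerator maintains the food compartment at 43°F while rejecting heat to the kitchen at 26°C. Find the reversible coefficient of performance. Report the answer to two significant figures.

14

In absolute terms T_C = 279.26 K and T_H = 299.15 K, so ΔT = 19.89 K.
For a reversible cycle, COP_Carnot = T_C/ΔT = 279.26/19.89 = 14.04.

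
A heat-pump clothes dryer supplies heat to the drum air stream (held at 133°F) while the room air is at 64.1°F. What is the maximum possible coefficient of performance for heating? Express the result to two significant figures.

8.6

In absolute terms T_C = 290.98 K and T_H = 329.26 K, so ΔT = 38.28 K.
For a reversible cycle, COP_Carnot = T_H/ΔT = 329.26/38.28 = 8.602.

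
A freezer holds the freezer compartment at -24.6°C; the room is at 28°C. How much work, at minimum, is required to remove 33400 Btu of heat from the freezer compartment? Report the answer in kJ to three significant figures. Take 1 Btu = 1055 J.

7460 kJ

In absolute terms T_C = 248.55 K and T_H = 301.15 K, so ΔT = 52.60 K.
The reversible limit is COP_R = T_C/ΔT = 4.725, so W_min = Q_C/COP = Q_C·ΔT/T_C.
W_min = 33400 × 52.60/248.55 = 7068 Btu = 7457 kJ.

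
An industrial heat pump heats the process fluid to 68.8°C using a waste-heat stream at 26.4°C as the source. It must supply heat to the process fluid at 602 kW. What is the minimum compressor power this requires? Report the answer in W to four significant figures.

In absolute terms T_C = 299.55 K and T_H = 341.95 K, so ΔT = 42.40 K.
COP_Carnot = T_H/ΔT = 341.95/42.40 = 8.065.
Ẇ_min = Q̇/COP_Carnot = 602.0/8.065 = 74.64 kW = 74640 W.

74640 W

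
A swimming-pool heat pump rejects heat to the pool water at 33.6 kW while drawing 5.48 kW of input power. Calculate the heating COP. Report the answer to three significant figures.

The first law gives Q̇_H = Q̇_C + Ẇ, so the three rates are Q̇_C = 28.12, Q̇_H = 33.60, Ẇ = 5.480 kW.
COP_HP = Q̇_H/Ẇ = 33.60/5.480 = 6.131.

6.13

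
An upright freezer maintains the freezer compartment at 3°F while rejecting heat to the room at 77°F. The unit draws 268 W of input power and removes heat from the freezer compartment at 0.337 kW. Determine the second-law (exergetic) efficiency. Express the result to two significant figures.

0.20

Converting, Q̇_C = 0.3370 kW = 337.0 W, so COP_actual = Q̇_C/Ẇ = 337.0/268.0 = 1.257.
In absolute terms T_C = 257.04 K and T_H = 298.15 K, so ΔT = 41.11 K.
COP_Carnot = T_C/ΔT = 257.04/41.11 = 6.252.
η_II = COP_actual/COP_Carnot = 1.257/6.252 = 0.2011.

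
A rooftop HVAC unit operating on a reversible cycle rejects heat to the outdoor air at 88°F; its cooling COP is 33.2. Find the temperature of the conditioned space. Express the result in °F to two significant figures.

For a Carnot refrigerator COP_R = T_C/(T_H − T_C), so T_C = COP·T_H/(1 + COP).
With T_H = 304.26 K, T_C = 33.2 × 304.26/34.20 = 295.36 K.
Converting, 295.36 K = 71.99°F.

72 °F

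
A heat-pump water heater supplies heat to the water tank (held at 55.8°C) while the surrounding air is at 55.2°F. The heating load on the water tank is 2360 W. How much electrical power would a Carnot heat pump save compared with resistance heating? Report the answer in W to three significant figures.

In absolute terms T_C = 286.04 K and T_H = 328.95 K, so ΔT = 42.91 K.
COP_Carnot = T_H/ΔT = 328.95/42.91 = 7.666.
Resistance heating needs Ẇ_res = Q̇_H = 2360 W; the reversible heat pump needs only Ẇ_hp = Q̇_H/COP = 307.9 W.
Saving = 2360 − 307.9 = 2052 W.

2050 W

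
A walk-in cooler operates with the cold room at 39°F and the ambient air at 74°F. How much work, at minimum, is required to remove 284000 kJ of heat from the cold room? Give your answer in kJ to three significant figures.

19900 kJ

In absolute terms T_C = 277.04 K and T_H = 296.48 K, so ΔT = 19.44 K.
The reversible limit is COP_R = T_C/ΔT = 14.25, so W_min = Q_C/COP = Q_C·ΔT/T_C.
W_min = 284000 × 19.44/277.04 = 19930 kJ.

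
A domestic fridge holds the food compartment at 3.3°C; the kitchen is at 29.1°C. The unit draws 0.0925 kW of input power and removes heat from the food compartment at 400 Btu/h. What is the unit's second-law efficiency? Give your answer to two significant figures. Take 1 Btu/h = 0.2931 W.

0.12

Converting, Q̇_C = 400.0 Btu/h = 0.1172 kW, so COP_actual = Q̇_C/Ẇ = 0.1172/0.09250 = 1.267.
In absolute terms T_C = 276.45 K and T_H = 302.25 K, so ΔT = 25.80 K.
COP_Carnot = T_C/ΔT = 276.45/25.80 = 10.72.
η_II = COP_actual/COP_Carnot = 1.267/10.72 = 0.1183.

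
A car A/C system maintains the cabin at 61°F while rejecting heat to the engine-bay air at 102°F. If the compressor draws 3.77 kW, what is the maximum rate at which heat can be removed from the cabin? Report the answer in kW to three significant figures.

47.9 kW

In absolute terms T_C = 289.26 K and T_H = 312.04 K, so ΔT = 22.78 K.
COP_Carnot = T_C/ΔT = 289.26/22.78 = 12.70.
Q̇_max = COP_Carnot × Ẇ = 12.70 × 3.770 kW = 47.88 kW.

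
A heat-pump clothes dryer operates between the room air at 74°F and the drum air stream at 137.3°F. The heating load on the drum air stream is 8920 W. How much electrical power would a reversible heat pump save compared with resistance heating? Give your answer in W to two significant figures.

8000 W

In absolute terms T_C = 296.48 K and T_H = 331.65 K, so ΔT = 35.17 K.
COP_Carnot = T_H/ΔT = 331.65/35.17 = 9.431.
Resistance heating needs Ẇ_res = Q̇_H = 8920 W; the reversible heat pump needs only Ẇ_hp = Q̇_H/COP = 945.8 W.
Saving = 8920 − 945.8 = 7974 W.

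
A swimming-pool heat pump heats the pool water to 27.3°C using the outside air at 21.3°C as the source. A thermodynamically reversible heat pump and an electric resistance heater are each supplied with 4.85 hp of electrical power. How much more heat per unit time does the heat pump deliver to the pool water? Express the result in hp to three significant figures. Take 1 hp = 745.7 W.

238 hp

In absolute terms T_C = 294.45 K and T_H = 300.45 K, so ΔT = 6.000 K.
COP_Carnot = T_H/ΔT = 300.45/6.000 = 50.08.
The heat pump delivers Q̇_H = COP × Ẇ = 242.9 hp; the resistance heater delivers Ẇ = 4.850 hp.
Extra = (COP − 1)·Ẇ = 238.0 hp.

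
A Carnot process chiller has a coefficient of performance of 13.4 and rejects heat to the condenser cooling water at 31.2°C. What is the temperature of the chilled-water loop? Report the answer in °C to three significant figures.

For a Carnot refrigerator COP_R = T_C/(T_H − T_C), so T_C = COP·T_H/(1 + COP).
With T_H = 304.35 K, T_C = 13.4 × 304.35/14.40 = 283.21 K.
Converting, 283.21 K = 10.06°C.

10.1 °C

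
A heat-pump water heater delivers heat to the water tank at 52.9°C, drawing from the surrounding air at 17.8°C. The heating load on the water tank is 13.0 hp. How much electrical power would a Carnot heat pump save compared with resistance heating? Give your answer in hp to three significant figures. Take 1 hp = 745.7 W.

11.6 hp

In absolute terms T_C = 290.95 K and T_H = 326.05 K, so ΔT = 35.10 K.
COP_Carnot = T_H/ΔT = 326.05/35.10 = 9.289.
Resistance heating needs Ẇ_res = Q̇_H = 13.00 hp; the reversible heat pump needs only Ẇ_hp = Q̇_H/COP = 1.399 hp.
Saving = 13.00 − 1.399 = 11.60 hp.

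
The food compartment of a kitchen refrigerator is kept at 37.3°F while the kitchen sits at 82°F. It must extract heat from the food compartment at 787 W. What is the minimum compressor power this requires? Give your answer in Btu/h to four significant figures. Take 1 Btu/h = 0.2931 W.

In absolute terms T_C = 276.09 K and T_H = 300.93 K, so ΔT = 24.83 K.
COP_Carnot = T_C/ΔT = 276.09/24.83 = 11.12.
Ẇ_min = Q̇/COP_Carnot = 787.0/11.12 = 70.79 W = 241.5 Btu/h.

241.5 Btu/h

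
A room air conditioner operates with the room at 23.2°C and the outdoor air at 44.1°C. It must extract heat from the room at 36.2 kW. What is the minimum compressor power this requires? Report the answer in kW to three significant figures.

2.55 kW

In absolute terms T_C = 296.35 K and T_H = 317.25 K, so ΔT = 20.90 K.
COP_Carnot = T_C/ΔT = 296.35/20.90 = 14.18.
Ẇ_min = Q̇/COP_Carnot = 36.20/14.18 = 2.553 kW.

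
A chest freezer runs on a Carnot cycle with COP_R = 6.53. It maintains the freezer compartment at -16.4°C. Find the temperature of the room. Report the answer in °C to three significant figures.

COP_R = T_C/(T_H − T_C) gives T_H − T_C = T_C/COP.
With T_C = 256.75 K, T_H = 256.75 × (1 + 1/6.53) = 296.07 K.
Converting, 296.07 K = 22.92°C.

22.9 °C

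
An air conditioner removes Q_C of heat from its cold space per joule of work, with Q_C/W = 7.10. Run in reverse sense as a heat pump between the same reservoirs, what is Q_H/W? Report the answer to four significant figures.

8.100

The first law on one cycle gives Q_H = Q_C + W, so Q_H/W = Q_C/W + 1.
COP_HP = COP_R + 1 = 7.10 + 1 = 8.10.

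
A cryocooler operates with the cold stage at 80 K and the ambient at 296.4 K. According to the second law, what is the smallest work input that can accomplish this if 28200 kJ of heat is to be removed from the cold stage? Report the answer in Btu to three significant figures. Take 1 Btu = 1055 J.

72300 Btu

The reservoir spacing is ΔT = 296.4 − 80 = 216.4 K.
The reversible limit is COP_R = T_C/ΔT = 0.3697, so W_min = Q_C/COP = Q_C·ΔT/T_C.
W_min = 28200 × 216.4/80.00 = 76280 kJ = 72300 Btu.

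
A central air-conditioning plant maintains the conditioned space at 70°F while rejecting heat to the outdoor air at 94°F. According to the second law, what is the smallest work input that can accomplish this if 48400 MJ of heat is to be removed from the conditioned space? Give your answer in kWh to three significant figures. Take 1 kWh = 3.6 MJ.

609 kWh

In absolute terms T_C = 294.26 K and T_H = 307.59 K, so ΔT = 13.33 K.
The reversible limit is COP_R = T_C/ΔT = 22.07, so W_min = Q_C/COP = Q_C·ΔT/T_C.
W_min = 48400 × 13.33/294.26 = 2193 MJ = 609.2 kWh.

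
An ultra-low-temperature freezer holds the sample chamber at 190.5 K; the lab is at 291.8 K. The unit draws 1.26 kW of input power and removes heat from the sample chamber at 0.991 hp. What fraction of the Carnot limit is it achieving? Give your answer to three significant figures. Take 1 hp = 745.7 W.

0.312

Converting, Q̇_C = 0.9910 hp = 0.7390 kW, so COP_actual = Q̇_C/Ẇ = 0.7390/1.260 = 0.5865.
The reservoir spacing is ΔT = 291.8 − 190.5 = 101.3 K.
COP_Carnot = T_C/ΔT = 190.50/101.3 = 1.881.
η_II = COP_actual/COP_Carnot = 0.5865/1.881 = 0.3119.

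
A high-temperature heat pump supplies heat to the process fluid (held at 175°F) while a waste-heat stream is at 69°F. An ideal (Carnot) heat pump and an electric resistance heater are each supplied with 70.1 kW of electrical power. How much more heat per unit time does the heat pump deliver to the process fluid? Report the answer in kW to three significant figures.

350 kW

In absolute terms T_C = 293.71 K and T_H = 352.59 K, so ΔT = 58.89 K.
COP_Carnot = T_H/ΔT = 352.59/58.89 = 5.987.
The heat pump delivers Q̇_H = COP × Ẇ = 419.7 kW; the resistance heater delivers Ẇ = 70.10 kW.
Extra = (COP − 1)·Ẇ = 349.6 kW.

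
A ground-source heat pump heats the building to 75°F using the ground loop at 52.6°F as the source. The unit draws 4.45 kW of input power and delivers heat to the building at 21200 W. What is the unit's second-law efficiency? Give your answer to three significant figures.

0.200

Converting, Q̇_H = 21200 W = 21.20 kW, so COP_actual = Q̇_H/Ẇ = 21.20/4.450 = 4.764.
In absolute terms T_C = 284.59 K and T_H = 297.04 K, so ΔT = 12.44 K.
COP_Carnot = T_H/ΔT = 297.04/12.44 = 23.87.
η_II = COP_actual/COP_Carnot = 4.764/23.87 = 0.1996.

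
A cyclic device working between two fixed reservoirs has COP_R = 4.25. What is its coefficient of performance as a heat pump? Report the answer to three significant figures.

5.25

The first law on one cycle gives Q_H = Q_C + W, so Q_H/W = Q_C/W + 1.
COP_HP = COP_R + 1 = 4.25 + 1 = 5.25.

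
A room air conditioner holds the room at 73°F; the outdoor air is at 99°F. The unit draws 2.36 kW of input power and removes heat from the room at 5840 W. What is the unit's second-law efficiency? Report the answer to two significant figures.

0.12

Converting, Q̇_C = 5840 W = 5.840 kW, so COP_actual = Q̇_C/Ẇ = 5.840/2.360 = 2.475.
In absolute terms T_C = 295.93 K and T_H = 310.37 K, so ΔT = 14.44 K.
COP_Carnot = T_C/ΔT = 295.93/14.44 = 20.49.
η_II = COP_actual/COP_Carnot = 2.475/20.49 = 0.1208.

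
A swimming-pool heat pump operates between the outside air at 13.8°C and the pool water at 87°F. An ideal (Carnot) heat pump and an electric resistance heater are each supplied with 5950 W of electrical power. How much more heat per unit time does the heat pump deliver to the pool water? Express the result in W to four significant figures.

101900 W

In absolute terms T_C = 286.95 K and T_H = 303.71 K, so ΔT = 16.76 K.
COP_Carnot = T_H/ΔT = 303.71/16.76 = 18.13.
The heat pump delivers Q̇_H = COP × Ẇ = 107800 W; the resistance heater delivers Ẇ = 5950 W.
Extra = (COP − 1)·Ẇ = 101900 W.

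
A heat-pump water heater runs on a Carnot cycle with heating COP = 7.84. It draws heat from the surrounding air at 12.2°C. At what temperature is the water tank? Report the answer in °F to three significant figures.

129 °F

COP_HP = T_H/(T_H − T_C) rearranges to T_H = COP·T_C/(COP − 1).
With T_C = 285.35 K, T_H = 7.84 × 285.35/6.840 = 327.07 K.
Converting, 327.07 K = 129.05°F.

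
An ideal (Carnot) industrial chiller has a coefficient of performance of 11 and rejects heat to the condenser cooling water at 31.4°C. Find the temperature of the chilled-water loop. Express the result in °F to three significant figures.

For a Carnot refrigerator COP_R = T_C/(T_H − T_C), so T_C = COP·T_H/(1 + COP).
With T_H = 304.55 K, T_C = 11 × 304.55/12.00 = 279.17 K.
Converting, 279.17 K = 42.84°F.

42.8 °F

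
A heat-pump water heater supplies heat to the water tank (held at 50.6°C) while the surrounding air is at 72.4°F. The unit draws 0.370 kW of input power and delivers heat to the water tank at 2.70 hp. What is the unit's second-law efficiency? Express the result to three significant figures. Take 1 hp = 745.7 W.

0.473

Converting, Q̇_H = 2.700 hp = 2.013 kW, so COP_actual = Q̇_H/Ẇ = 2.013/0.3700 = 5.442.
In absolute terms T_C = 295.59 K and T_H = 323.75 K, so ΔT = 28.16 K.
COP_Carnot = T_H/ΔT = 323.75/28.16 = 11.50.
η_II = COP_actual/COP_Carnot = 5.442/11.50 = 0.4732.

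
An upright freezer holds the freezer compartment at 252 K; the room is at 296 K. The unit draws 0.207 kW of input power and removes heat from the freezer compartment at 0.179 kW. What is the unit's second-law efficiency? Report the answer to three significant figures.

COP_actual = Q̇_C/Ẇ = 0.1790/0.2070 = 0.8647.
The reservoir spacing is ΔT = 296 − 252 = 44.00 K.
COP_Carnot = T_C/ΔT = 252.00/44.00 = 5.727.
η_II = COP_actual/COP_Carnot = 0.8647/5.727 = 0.1510.

0.151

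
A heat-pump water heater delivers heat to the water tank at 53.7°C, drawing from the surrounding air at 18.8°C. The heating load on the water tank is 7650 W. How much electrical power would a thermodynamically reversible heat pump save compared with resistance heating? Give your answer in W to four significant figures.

In absolute terms T_C = 291.95 K and T_H = 326.85 K, so ΔT = 34.90 K.
COP_Carnot = T_H/ΔT = 326.85/34.90 = 9.365.
Resistance heating needs Ẇ_res = Q̇_H = 7650 W; the reversible heat pump needs only Ẇ_hp = Q̇_H/COP = 816.8 W.
Saving = 7650 − 816.8 = 6833 W.

6833 W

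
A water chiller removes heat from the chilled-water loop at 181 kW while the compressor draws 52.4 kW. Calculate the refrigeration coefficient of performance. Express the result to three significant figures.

The first law gives Q̇_H = Q̇_C + Ẇ, so the three rates are Q̇_C = 181.0, Q̇_H = 233.4, Ẇ = 52.40 kW.
COP_R = Q̇_C/Ẇ = 181.0/52.40 = 3.454.

3.45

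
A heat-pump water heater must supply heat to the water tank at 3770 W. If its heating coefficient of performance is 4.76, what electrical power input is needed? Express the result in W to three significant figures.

792 W

Ẇ = Q̇_H/COP_HP = 3770/4.76 = 792.0 W.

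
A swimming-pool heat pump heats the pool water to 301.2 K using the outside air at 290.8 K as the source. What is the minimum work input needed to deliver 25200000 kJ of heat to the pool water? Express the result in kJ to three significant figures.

The reservoir spacing is ΔT = 301.2 − 290.8 = 10.40 K.
The reversible limit is COP_HP = T_H/ΔT = 28.96, so W_min = Q_H/COP = Q_H·ΔT/T_H.
W_min = 25200000 × 10.40/301.20 = 870100 kJ.

870000 kJ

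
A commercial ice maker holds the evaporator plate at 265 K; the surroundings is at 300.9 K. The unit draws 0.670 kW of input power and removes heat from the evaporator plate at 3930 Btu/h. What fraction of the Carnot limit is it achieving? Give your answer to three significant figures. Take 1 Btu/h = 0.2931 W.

Converting, Q̇_C = 3930 Btu/h = 1.152 kW, so COP_actual = Q̇_C/Ẇ = 1.152/0.6700 = 1.719.
The reservoir spacing is ΔT = 300.9 − 265 = 35.90 K.
COP_Carnot = T_C/ΔT = 265.00/35.90 = 7.382.
η_II = COP_actual/COP_Carnot = 1.719/7.382 = 0.2329.

0.233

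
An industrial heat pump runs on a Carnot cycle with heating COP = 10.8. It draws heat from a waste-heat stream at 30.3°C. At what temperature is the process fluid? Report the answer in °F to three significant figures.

COP_HP = T_H/(T_H − T_C) rearranges to T_H = COP·T_C/(COP − 1).
With T_C = 303.45 K, T_H = 10.8 × 303.45/9.800 = 334.41 K.
Converting, 334.41 K = 142.28°F.

142 °F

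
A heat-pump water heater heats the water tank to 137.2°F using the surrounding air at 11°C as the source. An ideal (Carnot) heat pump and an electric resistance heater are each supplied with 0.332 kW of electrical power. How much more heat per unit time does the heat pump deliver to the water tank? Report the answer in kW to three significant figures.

In absolute terms T_C = 284.15 K and T_H = 331.59 K, so ΔT = 47.44 K.
COP_Carnot = T_H/ΔT = 331.59/47.44 = 6.989.
The heat pump delivers Q̇_H = COP × Ẇ = 2.320 kW; the resistance heater delivers Ẇ = 0.3320 kW.
Extra = (COP − 1)·Ẇ = 1.988 kW.

1.99 kW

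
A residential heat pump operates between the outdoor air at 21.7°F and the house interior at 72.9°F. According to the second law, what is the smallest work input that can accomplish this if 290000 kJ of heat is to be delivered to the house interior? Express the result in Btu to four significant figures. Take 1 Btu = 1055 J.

26430 Btu

In absolute terms T_C = 267.43 K and T_H = 295.87 K, so ΔT = 28.44 K.
The reversible limit is COP_HP = T_H/ΔT = 10.40, so W_min = Q_H/COP = Q_H·ΔT/T_H.
W_min = 290000 × 28.44/295.87 = 27880 kJ = 26430 Btu.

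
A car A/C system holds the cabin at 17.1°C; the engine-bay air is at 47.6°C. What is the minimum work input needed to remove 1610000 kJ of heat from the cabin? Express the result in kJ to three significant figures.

169000 kJ

In absolute terms T_C = 290.25 K and T_H = 320.75 K, so ΔT = 30.50 K.
The reversible limit is COP_R = T_C/ΔT = 9.516, so W_min = Q_C/COP = Q_C·ΔT/T_C.
W_min = 1610000 × 30.50/290.25 = 169200 kJ.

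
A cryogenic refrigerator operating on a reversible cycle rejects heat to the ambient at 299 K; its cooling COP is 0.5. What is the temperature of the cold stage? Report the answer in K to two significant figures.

100 K

For a Carnot refrigerator COP_R = T_C/(T_H − T_C), so T_C = COP·T_H/(1 + COP).
With T_H = 299.00 K, T_C = 0.5 × 299.00/1.500 = 99.67 K.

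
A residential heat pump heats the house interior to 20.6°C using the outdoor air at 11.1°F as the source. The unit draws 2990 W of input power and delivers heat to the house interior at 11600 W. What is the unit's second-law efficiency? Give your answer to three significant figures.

COP_actual = Q̇_H/Ẇ = 11600/2990 = 3.880.
In absolute terms T_C = 261.54 K and T_H = 293.75 K, so ΔT = 32.21 K.
COP_Carnot = T_H/ΔT = 293.75/32.21 = 9.120.
η_II = COP_actual/COP_Carnot = 3.880/9.120 = 0.4254.

0.425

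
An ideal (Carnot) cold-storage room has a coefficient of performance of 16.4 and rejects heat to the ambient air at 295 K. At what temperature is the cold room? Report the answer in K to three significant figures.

278 K

For a Carnot refrigerator COP_R = T_C/(T_H − T_C), so T_C = COP·T_H/(1 + COP).
With T_H = 295.00 K, T_C = 16.4 × 295.00/17.40 = 278.05 K.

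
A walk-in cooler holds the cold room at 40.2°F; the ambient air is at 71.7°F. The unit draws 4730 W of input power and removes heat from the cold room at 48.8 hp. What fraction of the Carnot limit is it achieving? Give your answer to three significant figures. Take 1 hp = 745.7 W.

Converting, Q̇_C = 48.80 hp = 36390 W, so COP_actual = Q̇_C/Ẇ = 36390/4730 = 7.693.
In absolute terms T_C = 277.71 K and T_H = 295.21 K, so ΔT = 17.50 K.
COP_Carnot = T_C/ΔT = 277.71/17.50 = 15.87.
η_II = COP_actual/COP_Carnot = 7.693/15.87 = 0.4848.

0.485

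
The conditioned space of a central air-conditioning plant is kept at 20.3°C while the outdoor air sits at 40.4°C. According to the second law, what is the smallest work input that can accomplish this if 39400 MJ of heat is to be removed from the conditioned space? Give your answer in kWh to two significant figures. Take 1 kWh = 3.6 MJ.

750 kWh

In absolute terms T_C = 293.45 K and T_H = 313.55 K, so ΔT = 20.10 K.
The reversible limit is COP_R = T_C/ΔT = 14.60, so W_min = Q_C/COP = Q_C·ΔT/T_C.
W_min = 39400 × 20.10/293.45 = 2699 MJ = 749.6 kWh.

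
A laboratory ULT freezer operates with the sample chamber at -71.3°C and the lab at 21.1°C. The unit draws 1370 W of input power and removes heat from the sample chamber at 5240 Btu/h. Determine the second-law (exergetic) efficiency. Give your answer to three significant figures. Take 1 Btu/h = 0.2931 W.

0.513

Converting, Q̇_C = 5240 Btu/h = 1536 W, so COP_actual = Q̇_C/Ẇ = 1536/1370 = 1.121.
In absolute terms T_C = 201.85 K and T_H = 294.25 K, so ΔT = 92.40 K.
COP_Carnot = T_C/ΔT = 201.85/92.40 = 2.185.
η_II = COP_actual/COP_Carnot = 1.121/2.185 = 0.5132.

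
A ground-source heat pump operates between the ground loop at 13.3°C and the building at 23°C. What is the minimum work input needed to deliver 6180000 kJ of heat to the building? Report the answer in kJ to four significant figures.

202400 kJ

In absolute terms T_C = 286.45 K and T_H = 296.15 K, so ΔT = 9.700 K.
The reversible limit is COP_HP = T_H/ΔT = 30.53, so W_min = Q_H/COP = Q_H·ΔT/T_H.
W_min = 6180000 × 9.700/296.15 = 202400 kJ.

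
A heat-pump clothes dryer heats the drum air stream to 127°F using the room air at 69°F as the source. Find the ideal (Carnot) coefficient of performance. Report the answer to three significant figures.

In absolute terms T_C = 293.71 K and T_H = 325.93 K, so ΔT = 32.22 K.
For a reversible cycle, COP_Carnot = T_H/ΔT = 325.93/32.22 = 10.12.

10.1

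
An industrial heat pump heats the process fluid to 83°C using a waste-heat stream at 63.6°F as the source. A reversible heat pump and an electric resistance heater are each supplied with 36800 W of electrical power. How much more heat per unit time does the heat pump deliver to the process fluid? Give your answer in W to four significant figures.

163500 W

In absolute terms T_C = 290.71 K and T_H = 356.15 K, so ΔT = 65.44 K.
COP_Carnot = T_H/ΔT = 356.15/65.44 = 5.442.
The heat pump delivers Q̇_H = COP × Ẇ = 200300 W; the resistance heater delivers Ẇ = 36800 W.
Extra = (COP − 1)·Ẇ = 163500 W.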